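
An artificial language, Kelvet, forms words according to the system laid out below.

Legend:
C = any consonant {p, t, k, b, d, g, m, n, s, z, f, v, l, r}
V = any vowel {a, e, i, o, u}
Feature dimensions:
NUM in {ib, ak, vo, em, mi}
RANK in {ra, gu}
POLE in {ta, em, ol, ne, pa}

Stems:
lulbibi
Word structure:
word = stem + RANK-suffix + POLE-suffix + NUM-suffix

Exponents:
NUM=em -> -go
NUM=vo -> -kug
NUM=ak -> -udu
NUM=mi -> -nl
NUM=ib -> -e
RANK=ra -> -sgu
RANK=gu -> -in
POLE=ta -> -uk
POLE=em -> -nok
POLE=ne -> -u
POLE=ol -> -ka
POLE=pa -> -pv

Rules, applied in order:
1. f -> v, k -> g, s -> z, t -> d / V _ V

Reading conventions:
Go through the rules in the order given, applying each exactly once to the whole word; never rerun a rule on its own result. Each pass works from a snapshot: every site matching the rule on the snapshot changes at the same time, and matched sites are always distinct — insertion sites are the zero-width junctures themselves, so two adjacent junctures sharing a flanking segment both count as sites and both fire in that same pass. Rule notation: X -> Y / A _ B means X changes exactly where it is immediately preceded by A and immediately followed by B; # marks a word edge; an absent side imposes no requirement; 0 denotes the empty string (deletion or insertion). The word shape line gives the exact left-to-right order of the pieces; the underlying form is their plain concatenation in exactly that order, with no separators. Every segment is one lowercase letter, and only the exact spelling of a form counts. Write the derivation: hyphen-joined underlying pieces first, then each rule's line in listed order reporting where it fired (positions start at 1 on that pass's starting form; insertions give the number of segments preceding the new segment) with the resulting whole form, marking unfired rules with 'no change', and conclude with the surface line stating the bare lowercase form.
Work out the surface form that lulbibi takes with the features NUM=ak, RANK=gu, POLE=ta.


underlying: lulbibi-in-uk-udu
1. f -> v, k -> g, s -> z, t -> d / V _ V: fires at position(s) 11: lulbibiinugudu
surface: lulbibiinugudu


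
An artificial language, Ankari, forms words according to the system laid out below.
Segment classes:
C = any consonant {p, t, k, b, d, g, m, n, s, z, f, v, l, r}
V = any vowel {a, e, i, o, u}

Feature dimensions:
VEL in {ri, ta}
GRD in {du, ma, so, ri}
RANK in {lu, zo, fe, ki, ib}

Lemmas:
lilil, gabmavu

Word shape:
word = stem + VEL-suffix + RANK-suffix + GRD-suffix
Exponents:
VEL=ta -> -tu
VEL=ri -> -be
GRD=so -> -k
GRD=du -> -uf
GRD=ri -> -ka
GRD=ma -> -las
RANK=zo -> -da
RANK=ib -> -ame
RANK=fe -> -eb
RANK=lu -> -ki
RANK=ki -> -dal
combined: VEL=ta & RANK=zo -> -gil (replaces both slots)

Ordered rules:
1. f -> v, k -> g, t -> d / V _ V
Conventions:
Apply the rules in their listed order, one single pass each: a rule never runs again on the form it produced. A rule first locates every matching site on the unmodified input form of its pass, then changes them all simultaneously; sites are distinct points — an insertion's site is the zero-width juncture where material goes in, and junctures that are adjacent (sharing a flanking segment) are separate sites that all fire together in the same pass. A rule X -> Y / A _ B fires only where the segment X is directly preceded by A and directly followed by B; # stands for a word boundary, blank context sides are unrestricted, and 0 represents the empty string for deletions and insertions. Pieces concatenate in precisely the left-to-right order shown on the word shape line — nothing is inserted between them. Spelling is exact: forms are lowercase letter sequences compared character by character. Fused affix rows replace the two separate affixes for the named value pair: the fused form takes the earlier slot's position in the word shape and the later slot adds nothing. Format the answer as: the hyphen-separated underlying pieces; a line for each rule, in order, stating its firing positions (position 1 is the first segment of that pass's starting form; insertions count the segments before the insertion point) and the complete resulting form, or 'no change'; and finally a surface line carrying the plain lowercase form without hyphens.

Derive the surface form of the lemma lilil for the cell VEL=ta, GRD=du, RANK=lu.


underlying: lilil-tu-ki-uf
1. f -> v, k -> g, t -> d / V _ V: fires at position(s) 8: lililtugiuf
surface: lililtugiuf


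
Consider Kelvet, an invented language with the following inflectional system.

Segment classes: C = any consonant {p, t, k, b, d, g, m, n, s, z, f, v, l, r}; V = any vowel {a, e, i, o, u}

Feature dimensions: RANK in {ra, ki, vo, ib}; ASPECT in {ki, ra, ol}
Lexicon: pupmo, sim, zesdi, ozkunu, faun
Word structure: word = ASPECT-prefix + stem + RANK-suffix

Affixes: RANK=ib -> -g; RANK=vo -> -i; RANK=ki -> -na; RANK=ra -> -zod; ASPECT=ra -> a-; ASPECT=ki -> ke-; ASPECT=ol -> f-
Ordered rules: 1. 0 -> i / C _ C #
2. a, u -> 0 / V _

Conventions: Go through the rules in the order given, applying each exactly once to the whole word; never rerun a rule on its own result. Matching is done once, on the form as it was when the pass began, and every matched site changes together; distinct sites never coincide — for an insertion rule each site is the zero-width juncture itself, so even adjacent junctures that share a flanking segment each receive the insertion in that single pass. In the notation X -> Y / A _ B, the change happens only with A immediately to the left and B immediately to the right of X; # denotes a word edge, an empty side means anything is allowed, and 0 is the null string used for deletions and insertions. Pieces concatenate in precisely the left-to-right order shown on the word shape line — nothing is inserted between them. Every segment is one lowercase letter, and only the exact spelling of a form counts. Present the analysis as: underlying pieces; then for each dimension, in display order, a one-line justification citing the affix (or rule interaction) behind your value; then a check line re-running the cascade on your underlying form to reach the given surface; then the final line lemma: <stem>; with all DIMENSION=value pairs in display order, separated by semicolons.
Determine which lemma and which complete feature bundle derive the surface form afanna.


underlying: a-faun-na
RANK=ki - signalled by the affix -na
ASPECT=ra - signalled by the affix a-
check: afaunna -> afaunna -> afanna
lemma: faun; RANK=ki; ASPECT=ra


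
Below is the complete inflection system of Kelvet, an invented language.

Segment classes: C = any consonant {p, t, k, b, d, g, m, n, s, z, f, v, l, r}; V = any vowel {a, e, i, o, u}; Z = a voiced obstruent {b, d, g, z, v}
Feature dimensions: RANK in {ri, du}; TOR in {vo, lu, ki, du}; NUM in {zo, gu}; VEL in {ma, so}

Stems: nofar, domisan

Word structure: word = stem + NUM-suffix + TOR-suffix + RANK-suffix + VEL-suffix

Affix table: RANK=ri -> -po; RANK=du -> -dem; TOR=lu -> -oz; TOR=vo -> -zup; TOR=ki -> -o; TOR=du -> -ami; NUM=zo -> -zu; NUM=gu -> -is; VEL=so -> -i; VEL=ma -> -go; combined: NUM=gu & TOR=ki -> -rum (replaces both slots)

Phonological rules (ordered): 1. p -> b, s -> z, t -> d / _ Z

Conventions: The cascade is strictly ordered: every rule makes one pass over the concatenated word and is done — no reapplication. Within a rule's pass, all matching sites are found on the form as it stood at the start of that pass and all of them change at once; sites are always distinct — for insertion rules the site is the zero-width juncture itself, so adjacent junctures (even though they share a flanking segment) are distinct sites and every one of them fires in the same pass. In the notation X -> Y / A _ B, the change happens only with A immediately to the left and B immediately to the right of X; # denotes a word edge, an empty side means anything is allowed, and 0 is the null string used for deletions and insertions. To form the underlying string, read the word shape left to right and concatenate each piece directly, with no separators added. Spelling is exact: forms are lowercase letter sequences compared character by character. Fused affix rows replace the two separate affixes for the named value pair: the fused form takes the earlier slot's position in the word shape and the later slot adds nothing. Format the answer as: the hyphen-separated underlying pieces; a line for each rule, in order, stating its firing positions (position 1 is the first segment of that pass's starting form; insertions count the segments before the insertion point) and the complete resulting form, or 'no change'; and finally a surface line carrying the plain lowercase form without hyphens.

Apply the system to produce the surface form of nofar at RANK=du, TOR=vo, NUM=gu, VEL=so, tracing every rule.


underlying: nofar-is-zup-dem-i
1. p -> b, s -> z, t -> d / _ Z: fires at position(s) 7, 10: nofarizzubdemi
surface: nofarizzubdemi


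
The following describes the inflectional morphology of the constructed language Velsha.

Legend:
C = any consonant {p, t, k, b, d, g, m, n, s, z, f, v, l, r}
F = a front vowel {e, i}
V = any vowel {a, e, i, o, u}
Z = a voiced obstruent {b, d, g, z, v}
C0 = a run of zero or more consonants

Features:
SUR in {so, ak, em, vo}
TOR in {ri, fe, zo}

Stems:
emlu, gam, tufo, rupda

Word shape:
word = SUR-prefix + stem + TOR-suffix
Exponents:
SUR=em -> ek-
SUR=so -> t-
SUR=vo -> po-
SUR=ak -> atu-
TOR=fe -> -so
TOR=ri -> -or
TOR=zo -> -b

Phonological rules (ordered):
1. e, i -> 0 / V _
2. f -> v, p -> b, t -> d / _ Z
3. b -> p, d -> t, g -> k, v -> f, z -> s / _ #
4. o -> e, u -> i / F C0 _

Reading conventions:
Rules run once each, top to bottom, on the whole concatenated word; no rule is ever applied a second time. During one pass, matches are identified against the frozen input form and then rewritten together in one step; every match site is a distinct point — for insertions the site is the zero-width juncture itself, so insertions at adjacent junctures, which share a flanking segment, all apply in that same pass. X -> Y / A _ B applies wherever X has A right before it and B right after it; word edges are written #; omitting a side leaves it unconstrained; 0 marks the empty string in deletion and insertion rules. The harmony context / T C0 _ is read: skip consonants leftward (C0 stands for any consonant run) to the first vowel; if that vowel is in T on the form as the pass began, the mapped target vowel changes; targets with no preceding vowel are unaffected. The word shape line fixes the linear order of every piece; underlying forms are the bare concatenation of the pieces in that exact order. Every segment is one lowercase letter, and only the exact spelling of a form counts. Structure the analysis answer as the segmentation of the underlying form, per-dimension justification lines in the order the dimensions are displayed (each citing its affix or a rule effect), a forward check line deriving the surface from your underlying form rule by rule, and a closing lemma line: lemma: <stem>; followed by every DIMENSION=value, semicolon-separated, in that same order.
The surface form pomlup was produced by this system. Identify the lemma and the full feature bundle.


underlying: po-emlu-b
SUR=vo - signalled by the affix po-
TOR=zo - signalled by the affix -b
check: poemlub -> pomlub -> pomlub -> pomlup -> pomlup
lemma: emlu; SUR=vo; TOR=zo


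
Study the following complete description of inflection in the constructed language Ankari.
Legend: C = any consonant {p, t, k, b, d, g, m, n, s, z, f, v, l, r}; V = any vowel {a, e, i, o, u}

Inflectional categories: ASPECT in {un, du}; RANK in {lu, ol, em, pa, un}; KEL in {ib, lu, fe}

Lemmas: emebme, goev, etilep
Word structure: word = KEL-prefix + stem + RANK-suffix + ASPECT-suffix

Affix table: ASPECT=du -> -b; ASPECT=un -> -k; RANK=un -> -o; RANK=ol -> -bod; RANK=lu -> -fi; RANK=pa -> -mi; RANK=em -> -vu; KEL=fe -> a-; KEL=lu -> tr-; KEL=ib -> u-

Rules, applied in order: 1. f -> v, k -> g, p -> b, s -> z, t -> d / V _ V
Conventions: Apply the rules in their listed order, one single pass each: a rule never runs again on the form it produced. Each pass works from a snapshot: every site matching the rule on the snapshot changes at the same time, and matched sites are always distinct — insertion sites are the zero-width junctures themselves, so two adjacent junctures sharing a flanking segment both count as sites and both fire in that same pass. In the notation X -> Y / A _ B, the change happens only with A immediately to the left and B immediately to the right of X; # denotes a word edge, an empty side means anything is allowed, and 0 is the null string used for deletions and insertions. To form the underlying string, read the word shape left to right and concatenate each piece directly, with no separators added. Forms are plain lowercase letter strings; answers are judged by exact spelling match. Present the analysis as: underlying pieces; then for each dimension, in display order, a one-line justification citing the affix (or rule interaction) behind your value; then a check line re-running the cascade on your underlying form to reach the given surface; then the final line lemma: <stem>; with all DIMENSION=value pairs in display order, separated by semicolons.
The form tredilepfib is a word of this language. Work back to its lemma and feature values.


underlying: tr-etilep-fi-b
ASPECT=du - signalled by the affix -b
RANK=lu - signalled by the affix -fi
KEL=lu - signalled by the affix tr-
check: tretilepfib -> tredilepfib
lemma: etilep; ASPECT=du; RANK=lu; KEL=lu


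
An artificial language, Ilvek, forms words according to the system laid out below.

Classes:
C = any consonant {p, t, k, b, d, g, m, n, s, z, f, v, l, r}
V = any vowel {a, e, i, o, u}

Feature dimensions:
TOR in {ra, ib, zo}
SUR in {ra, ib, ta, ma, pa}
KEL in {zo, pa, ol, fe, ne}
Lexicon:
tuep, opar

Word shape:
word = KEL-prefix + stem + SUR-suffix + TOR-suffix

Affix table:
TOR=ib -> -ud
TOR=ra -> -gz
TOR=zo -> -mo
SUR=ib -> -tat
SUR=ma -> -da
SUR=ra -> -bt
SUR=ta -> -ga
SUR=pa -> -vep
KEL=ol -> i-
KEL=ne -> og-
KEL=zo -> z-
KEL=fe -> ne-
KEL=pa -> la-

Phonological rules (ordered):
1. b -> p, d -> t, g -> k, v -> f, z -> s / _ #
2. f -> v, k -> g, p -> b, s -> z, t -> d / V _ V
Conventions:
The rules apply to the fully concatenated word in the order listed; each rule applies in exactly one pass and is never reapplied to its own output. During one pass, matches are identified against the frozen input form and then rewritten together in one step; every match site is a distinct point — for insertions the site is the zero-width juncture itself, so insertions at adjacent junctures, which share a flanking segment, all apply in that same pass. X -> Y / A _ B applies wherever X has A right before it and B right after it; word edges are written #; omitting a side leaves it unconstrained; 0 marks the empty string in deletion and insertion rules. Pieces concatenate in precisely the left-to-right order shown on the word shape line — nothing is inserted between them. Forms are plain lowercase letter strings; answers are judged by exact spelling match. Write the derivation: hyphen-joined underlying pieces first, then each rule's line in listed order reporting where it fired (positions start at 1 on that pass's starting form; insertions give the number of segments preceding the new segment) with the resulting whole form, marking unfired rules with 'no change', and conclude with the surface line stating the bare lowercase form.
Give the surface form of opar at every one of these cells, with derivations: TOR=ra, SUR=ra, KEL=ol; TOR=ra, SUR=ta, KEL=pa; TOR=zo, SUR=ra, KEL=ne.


cell TOR=ra, SUR=ra, KEL=ol:
underlying: i-opar-bt-gz
1. b -> p, d -> t, g -> k, v -> f, z -> s / _ #: fires at position(s) 9: ioparbtgs
2. f -> v, k -> g, p -> b, s -> z, t -> d / V _ V: fires at position(s) 3: iobarbtgs
surface: iobarbtgs

cell TOR=ra, SUR=ta, KEL=pa:
underlying: la-opar-ga-gz
1. b -> p, d -> t, g -> k, v -> f, z -> s / _ #: fires at position(s) 10: laopargags
2. f -> v, k -> g, p -> b, s -> z, t -> d / V _ V: fires at position(s) 4: laobargags
surface: laobargags

cell TOR=zo, SUR=ra, KEL=ne:
underlying: og-opar-bt-mo
1. b -> p, d -> t, g -> k, v -> f, z -> s / _ #: no change
2. f -> v, k -> g, p -> b, s -> z, t -> d / V _ V: fires at position(s) 4: ogobarbtmo
surface: ogobarbtmo


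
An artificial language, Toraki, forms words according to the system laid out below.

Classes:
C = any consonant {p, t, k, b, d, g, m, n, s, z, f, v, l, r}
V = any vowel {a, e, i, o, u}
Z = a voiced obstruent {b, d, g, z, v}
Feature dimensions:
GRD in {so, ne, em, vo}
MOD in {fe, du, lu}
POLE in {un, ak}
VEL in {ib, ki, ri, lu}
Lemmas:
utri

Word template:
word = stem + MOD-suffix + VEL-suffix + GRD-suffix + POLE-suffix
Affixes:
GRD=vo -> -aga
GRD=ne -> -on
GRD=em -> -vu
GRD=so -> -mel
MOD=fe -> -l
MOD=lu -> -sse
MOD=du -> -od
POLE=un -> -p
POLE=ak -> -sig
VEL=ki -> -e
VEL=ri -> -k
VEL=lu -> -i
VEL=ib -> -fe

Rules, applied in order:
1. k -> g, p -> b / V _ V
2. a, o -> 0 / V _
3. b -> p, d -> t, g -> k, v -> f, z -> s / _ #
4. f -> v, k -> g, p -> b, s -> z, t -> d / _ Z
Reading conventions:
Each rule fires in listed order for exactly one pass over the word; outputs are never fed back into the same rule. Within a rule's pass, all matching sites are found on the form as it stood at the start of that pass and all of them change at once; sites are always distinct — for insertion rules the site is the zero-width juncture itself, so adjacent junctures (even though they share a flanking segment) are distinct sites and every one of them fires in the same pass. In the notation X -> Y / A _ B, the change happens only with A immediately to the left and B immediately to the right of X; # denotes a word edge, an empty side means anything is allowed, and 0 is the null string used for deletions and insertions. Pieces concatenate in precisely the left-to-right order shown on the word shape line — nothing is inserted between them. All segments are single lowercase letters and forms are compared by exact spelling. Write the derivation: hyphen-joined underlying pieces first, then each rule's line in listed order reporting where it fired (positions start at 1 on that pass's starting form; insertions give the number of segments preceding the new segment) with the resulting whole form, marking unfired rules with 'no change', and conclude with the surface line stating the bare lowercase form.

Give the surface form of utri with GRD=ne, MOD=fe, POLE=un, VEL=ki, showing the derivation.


underlying: utri-l-e-on-p
1. k -> g, p -> b / V _ V: no change
2. a, o -> 0 / V _: fires at position(s) 7: utrilenp
3. b -> p, d -> t, g -> k, v -> f, z -> s / _ #: no change
4. f -> v, k -> g, p -> b, s -> z, t -> d / _ Z: no change
surface: utrilenp


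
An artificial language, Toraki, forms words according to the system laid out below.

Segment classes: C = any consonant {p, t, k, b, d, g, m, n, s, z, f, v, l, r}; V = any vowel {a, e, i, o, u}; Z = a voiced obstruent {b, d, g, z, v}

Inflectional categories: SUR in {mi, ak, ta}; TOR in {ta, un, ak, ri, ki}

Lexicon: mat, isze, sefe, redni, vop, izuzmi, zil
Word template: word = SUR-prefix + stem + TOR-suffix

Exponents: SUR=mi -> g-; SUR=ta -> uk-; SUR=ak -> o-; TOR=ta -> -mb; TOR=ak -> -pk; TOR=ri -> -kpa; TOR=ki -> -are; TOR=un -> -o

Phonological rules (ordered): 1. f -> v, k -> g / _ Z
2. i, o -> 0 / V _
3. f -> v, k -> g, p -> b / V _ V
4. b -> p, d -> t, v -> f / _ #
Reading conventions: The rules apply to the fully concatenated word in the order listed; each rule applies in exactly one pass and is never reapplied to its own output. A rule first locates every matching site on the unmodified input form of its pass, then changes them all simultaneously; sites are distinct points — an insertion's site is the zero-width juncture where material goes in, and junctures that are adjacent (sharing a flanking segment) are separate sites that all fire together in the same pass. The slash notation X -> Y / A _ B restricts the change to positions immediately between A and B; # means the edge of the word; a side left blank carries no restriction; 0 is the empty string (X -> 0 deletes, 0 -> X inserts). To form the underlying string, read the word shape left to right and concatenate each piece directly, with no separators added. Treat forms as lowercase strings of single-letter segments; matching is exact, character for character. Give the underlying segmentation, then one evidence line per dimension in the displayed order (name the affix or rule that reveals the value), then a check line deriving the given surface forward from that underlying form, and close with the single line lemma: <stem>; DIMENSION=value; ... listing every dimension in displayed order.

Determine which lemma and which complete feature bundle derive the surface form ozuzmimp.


underlying: o-izuzmi-mb
SUR=ak - signalled by the affix o-
TOR=ta - signalled by the affix -mb
check: oizuzmimb -> oizuzmimb -> ozuzmimb -> ozuzmimb -> ozuzmimp
lemma: izuzmi; SUR=ak; TOR=ta


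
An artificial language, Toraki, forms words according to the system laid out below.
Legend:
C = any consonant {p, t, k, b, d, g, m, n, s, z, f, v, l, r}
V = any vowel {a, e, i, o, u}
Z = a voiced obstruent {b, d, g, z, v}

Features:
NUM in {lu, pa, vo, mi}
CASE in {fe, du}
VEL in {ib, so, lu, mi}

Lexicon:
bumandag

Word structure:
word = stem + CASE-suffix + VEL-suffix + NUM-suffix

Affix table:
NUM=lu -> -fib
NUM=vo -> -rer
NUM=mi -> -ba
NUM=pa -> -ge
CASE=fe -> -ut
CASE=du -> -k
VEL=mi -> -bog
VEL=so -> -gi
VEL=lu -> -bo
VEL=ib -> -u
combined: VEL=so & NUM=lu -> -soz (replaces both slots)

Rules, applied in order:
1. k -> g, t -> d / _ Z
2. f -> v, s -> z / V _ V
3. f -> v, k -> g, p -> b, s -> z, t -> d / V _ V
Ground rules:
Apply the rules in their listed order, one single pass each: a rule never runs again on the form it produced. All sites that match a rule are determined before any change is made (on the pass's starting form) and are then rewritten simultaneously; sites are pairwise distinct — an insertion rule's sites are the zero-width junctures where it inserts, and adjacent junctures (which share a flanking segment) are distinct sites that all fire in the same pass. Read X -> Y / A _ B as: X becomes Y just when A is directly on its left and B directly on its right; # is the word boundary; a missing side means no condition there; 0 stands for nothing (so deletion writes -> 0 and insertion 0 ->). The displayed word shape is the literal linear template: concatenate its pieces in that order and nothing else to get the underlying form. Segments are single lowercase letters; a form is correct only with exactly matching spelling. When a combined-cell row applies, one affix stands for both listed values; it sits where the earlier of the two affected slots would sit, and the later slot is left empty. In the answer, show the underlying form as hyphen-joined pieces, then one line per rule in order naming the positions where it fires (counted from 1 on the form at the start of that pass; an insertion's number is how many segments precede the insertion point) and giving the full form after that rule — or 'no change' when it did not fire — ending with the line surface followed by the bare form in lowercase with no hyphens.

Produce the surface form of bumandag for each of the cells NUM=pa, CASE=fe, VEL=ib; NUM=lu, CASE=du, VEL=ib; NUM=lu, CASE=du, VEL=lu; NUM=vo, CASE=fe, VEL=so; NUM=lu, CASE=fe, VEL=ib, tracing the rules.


cell NUM=pa, CASE=fe, VEL=ib:
underlying: bumandag-ut-u-ge
1. k -> g, t -> d / _ Z: no change
2. f -> v, s -> z / V _ V: no change
3. f -> v, k -> g, p -> b, s -> z, t -> d / V _ V: fires at position(s) 10: bumandaguduge
surface: bumandaguduge

cell NUM=lu, CASE=du, VEL=ib:
underlying: bumandag-k-u-fib
1. k -> g, t -> d / _ Z: no change
2. f -> v, s -> z / V _ V: fires at position(s) 11: bumandagkuvib
3. f -> v, k -> g, p -> b, s -> z, t -> d / V _ V: no change
surface: bumandagkuvib

cell NUM=lu, CASE=du, VEL=lu:
underlying: bumandag-k-bo-fib
1. k -> g, t -> d / _ Z: fires at position(s) 9: bumandaggbofib
2. f -> v, s -> z / V _ V: fires at position(s) 12: bumandaggbovib
3. f -> v, k -> g, p -> b, s -> z, t -> d / V _ V: no change
surface: bumandaggbovib

cell NUM=vo, CASE=fe, VEL=so:
underlying: bumandag-ut-gi-rer
1. k -> g, t -> d / _ Z: fires at position(s) 10: bumandagudgirer
2. f -> v, s -> z / V _ V: no change
3. f -> v, k -> g, p -> b, s -> z, t -> d / V _ V: no change
surface: bumandagudgirer

cell NUM=lu, CASE=fe, VEL=ib:
underlying: bumandag-ut-u-fib
1. k -> g, t -> d / _ Z: no change
2. f -> v, s -> z / V _ V: fires at position(s) 12: bumandagutuvib
3. f -> v, k -> g, p -> b, s -> z, t -> d / V _ V: fires at position(s) 10: bumandaguduvib
surface: bumandaguduvib


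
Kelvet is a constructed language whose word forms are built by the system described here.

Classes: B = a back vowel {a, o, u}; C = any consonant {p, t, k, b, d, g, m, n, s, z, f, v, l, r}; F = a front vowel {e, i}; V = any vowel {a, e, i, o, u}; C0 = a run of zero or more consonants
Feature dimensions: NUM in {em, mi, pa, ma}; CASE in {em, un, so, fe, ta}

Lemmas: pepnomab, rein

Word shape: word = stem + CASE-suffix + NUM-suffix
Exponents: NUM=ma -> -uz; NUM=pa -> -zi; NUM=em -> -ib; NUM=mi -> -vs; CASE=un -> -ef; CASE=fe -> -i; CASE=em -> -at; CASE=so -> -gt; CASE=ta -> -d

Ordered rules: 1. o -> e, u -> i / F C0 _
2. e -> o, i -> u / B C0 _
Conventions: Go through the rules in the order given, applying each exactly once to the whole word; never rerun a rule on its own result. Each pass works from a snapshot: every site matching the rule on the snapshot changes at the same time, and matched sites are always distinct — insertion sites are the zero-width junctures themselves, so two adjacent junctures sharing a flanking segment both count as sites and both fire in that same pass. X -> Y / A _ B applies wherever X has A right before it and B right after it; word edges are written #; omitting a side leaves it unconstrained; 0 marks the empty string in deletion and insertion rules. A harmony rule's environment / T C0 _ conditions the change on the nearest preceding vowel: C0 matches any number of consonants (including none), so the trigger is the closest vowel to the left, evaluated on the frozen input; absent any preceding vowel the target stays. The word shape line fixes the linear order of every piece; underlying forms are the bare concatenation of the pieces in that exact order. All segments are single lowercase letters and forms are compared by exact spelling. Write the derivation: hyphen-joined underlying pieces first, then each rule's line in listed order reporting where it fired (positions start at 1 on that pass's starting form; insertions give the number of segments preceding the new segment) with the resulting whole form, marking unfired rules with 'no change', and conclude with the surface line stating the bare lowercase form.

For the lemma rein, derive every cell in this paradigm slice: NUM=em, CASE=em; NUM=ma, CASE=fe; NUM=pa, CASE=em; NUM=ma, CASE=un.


cell NUM=em, CASE=em:
underlying: rein-at-ib
1. o -> e, u -> i / F C0 _: no change
2. e -> o, i -> u / B C0 _: fires at position(s) 7: reinatub
surface: reinatub

cell NUM=ma, CASE=fe:
underlying: rein-i-uz
1. o -> e, u -> i / F C0 _: fires at position(s) 6: reiniiz
2. e -> o, i -> u / B C0 _: no change
surface: reiniiz

cell NUM=pa, CASE=em:
underlying: rein-at-zi
1. o -> e, u -> i / F C0 _: no change
2. e -> o, i -> u / B C0 _: fires at position(s) 8: reinatzu
surface: reinatzu

cell NUM=ma, CASE=un:
underlying: rein-ef-uz
1. o -> e, u -> i / F C0 _: fires at position(s) 7: reinefiz
2. e -> o, i -> u / B C0 _: no change
surface: reinefiz


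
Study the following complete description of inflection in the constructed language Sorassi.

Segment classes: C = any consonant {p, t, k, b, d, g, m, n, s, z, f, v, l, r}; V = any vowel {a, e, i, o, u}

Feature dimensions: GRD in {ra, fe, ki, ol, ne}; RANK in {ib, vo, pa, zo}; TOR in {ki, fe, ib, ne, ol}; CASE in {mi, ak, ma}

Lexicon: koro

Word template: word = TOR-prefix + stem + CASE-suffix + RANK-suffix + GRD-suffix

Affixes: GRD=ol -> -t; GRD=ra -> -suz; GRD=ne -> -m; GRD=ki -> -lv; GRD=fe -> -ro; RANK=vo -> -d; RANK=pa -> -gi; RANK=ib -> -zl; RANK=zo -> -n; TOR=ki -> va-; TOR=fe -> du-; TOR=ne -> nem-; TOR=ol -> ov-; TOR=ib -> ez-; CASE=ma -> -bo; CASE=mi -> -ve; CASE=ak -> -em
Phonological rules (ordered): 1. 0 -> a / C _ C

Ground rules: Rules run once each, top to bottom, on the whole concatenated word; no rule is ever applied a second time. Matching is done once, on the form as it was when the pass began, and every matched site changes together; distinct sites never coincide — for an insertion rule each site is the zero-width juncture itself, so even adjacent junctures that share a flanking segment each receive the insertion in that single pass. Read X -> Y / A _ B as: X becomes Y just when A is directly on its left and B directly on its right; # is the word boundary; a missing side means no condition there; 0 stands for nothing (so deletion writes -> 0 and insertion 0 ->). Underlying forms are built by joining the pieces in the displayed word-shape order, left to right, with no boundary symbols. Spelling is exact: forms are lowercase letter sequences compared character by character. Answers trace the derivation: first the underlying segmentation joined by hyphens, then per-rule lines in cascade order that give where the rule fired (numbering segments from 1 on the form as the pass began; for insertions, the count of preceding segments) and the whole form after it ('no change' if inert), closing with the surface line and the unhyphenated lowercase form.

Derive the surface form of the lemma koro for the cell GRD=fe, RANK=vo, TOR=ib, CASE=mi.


underlying: ez-koro-ve-d-ro
1. 0 -> a / C _ C: inserts after position(s) 2, 9: ezakorovedaro
surface: ezakorovedaro


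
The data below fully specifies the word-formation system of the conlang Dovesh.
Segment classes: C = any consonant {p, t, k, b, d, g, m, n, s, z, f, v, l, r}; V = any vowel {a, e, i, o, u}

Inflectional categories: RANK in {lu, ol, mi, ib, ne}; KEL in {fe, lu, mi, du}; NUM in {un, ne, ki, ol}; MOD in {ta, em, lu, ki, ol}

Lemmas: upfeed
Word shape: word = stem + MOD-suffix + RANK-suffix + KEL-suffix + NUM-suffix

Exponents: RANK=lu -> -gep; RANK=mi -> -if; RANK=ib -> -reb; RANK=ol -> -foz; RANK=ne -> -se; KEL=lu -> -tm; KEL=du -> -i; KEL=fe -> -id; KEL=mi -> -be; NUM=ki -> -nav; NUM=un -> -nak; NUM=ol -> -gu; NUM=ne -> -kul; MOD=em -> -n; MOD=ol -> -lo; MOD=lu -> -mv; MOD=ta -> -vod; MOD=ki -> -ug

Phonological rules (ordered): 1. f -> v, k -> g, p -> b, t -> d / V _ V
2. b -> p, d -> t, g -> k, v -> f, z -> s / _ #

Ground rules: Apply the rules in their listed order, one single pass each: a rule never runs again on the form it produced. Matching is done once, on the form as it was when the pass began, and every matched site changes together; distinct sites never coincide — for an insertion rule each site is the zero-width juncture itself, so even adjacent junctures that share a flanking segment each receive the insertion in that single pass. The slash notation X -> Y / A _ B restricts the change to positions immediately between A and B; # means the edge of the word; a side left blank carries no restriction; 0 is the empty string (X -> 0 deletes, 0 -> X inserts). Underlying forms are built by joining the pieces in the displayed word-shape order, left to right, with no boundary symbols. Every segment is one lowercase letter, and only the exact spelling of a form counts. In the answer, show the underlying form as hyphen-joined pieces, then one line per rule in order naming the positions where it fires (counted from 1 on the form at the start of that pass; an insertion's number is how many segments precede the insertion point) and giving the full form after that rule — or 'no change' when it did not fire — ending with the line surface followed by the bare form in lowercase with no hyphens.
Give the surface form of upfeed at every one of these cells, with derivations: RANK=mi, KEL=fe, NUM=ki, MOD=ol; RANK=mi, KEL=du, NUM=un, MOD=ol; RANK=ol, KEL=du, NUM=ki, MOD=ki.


cell RANK=mi, KEL=fe, NUM=ki, MOD=ol:
underlying: upfeed-lo-if-id-nav
1. f -> v, k -> g, p -> b, t -> d / V _ V: fires at position(s) 10: upfeedloividnav
2. b -> p, d -> t, g -> k, v -> f, z -> s / _ #: fires at position(s) 15: upfeedloividnaf
surface: upfeedloividnaf

cell RANK=mi, KEL=du, NUM=un, MOD=ol:
underlying: upfeed-lo-if-i-nak
1. f -> v, k -> g, p -> b, t -> d / V _ V: fires at position(s) 10: upfeedloivinak
2. b -> p, d -> t, g -> k, v -> f, z -> s / _ #: no change
surface: upfeedloivinak

cell RANK=ol, KEL=du, NUM=ki, MOD=ki:
underlying: upfeed-ug-foz-i-nav
1. f -> v, k -> g, p -> b, t -> d / V _ V: no change
2. b -> p, d -> t, g -> k, v -> f, z -> s / _ #: fires at position(s) 15: upfeedugfozinaf
surface: upfeedugfozinaf


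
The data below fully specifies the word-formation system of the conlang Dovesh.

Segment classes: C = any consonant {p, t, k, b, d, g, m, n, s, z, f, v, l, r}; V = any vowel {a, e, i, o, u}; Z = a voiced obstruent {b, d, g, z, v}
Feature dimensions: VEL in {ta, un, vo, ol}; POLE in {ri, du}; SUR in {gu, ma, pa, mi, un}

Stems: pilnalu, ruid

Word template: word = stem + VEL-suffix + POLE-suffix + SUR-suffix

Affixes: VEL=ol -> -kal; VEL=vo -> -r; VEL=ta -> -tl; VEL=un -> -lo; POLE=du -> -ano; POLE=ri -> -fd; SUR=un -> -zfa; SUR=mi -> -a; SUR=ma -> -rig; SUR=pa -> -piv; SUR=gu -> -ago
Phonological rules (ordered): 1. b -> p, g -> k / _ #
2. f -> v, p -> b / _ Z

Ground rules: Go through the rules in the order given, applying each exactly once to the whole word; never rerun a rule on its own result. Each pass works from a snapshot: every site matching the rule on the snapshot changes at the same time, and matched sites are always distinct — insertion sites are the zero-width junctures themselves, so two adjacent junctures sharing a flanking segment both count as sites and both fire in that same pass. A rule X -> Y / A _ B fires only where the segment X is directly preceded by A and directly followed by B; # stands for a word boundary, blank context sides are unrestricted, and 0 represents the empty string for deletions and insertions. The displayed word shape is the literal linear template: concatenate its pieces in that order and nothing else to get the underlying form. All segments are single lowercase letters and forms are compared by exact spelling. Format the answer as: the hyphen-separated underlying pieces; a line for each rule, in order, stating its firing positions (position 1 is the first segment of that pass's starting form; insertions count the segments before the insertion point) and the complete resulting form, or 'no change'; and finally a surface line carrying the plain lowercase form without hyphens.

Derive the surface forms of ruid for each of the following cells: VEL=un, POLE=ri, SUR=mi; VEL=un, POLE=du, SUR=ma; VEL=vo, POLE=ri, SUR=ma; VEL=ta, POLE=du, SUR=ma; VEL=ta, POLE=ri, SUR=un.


cell VEL=un, POLE=ri, SUR=mi:
underlying: ruid-lo-fd-a
1. b -> p, g -> k / _ #: no change
2. f -> v, p -> b / _ Z: fires at position(s) 7: ruidlovda
surface: ruidlovda

cell VEL=un, POLE=du, SUR=ma:
underlying: ruid-lo-ano-rig
1. b -> p, g -> k / _ #: fires at position(s) 12: ruidloanorik
2. f -> v, p -> b / _ Z: no change
surface: ruidloanorik

cell VEL=vo, POLE=ri, SUR=ma:
underlying: ruid-r-fd-rig
1. b -> p, g -> k / _ #: fires at position(s) 10: ruidrfdrik
2. f -> v, p -> b / _ Z: fires at position(s) 6: ruidrvdrik
surface: ruidrvdrik

cell VEL=ta, POLE=du, SUR=ma:
underlying: ruid-tl-ano-rig
1. b -> p, g -> k / _ #: fires at position(s) 12: ruidtlanorik
2. f -> v, p -> b / _ Z: no change
surface: ruidtlanorik

cell VEL=ta, POLE=ri, SUR=un:
underlying: ruid-tl-fd-zfa
1. b -> p, g -> k / _ #: no change
2. f -> v, p -> b / _ Z: fires at position(s) 7: ruidtlvdzfa
surface: ruidtlvdzfa


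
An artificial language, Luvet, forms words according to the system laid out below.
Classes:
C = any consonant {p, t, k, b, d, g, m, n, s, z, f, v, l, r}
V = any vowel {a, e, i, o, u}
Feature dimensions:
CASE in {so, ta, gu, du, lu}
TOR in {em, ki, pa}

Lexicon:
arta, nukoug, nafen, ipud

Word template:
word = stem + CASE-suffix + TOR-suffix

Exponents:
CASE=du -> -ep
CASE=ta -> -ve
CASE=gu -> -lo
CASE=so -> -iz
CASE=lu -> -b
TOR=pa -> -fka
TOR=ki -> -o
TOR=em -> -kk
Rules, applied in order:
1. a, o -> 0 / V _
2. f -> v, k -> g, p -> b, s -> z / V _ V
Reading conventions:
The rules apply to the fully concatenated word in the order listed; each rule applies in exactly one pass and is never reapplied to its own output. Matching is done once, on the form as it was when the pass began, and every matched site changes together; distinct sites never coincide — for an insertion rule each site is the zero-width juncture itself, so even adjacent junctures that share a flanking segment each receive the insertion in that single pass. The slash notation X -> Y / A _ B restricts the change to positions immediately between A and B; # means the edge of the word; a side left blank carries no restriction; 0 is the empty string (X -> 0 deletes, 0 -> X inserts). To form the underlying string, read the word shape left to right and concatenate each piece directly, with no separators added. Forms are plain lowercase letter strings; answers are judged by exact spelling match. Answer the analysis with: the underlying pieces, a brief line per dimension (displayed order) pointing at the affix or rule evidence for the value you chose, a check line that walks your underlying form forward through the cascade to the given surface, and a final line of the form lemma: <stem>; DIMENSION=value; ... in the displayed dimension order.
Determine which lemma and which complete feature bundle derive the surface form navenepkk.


underlying: nafen-ep-kk
CASE=du - signalled by the affix -ep
TOR=em - signalled by the affix -kk
check: nafenepkk -> nafenepkk -> navenepkk
lemma: nafen; CASE=du; TOR=em


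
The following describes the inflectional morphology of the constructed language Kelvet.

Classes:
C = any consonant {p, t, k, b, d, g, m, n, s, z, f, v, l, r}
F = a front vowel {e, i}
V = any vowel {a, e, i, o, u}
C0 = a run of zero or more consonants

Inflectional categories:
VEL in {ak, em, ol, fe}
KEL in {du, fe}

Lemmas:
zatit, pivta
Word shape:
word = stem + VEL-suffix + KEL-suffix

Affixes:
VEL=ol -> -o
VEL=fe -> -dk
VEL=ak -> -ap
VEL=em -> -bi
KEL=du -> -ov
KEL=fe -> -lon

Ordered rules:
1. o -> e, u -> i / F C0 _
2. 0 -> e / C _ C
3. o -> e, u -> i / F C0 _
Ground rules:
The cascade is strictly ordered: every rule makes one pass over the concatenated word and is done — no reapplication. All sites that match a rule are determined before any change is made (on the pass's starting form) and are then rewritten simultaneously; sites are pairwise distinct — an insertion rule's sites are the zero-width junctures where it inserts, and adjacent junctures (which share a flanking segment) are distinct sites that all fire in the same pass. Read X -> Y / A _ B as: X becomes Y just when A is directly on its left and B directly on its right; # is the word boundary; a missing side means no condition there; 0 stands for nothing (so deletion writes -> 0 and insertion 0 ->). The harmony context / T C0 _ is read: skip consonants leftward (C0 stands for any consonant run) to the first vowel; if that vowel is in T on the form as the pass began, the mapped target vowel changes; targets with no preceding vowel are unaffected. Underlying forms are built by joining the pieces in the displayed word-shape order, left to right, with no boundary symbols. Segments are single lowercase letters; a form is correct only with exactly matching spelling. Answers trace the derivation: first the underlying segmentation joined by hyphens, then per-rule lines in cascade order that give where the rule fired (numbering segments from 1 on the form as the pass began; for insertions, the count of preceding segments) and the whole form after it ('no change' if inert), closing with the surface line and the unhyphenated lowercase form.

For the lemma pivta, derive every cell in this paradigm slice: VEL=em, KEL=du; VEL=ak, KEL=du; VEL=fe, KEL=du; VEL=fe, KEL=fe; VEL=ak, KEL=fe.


cell VEL=em, KEL=du:
underlying: pivta-bi-ov
1. o -> e, u -> i / F C0 _: fires at position(s) 8: pivtabiev
2. 0 -> e / C _ C: inserts after position(s) 3: pivetabiev
3. o -> e, u -> i / F C0 _: no change
surface: pivetabiev

cell VEL=ak, KEL=du:
underlying: pivta-ap-ov
1. o -> e, u -> i / F C0 _: no change
2. 0 -> e / C _ C: inserts after position(s) 3: pivetaapov
3. o -> e, u -> i / F C0 _: no change
surface: pivetaapov

cell VEL=fe, KEL=du:
underlying: pivta-dk-ov
1. o -> e, u -> i / F C0 _: no change
2. 0 -> e / C _ C: inserts after position(s) 3, 6: pivetadekov
3. o -> e, u -> i / F C0 _: fires at position(s) 10: pivetadekev
surface: pivetadekev

cell VEL=fe, KEL=fe:
underlying: pivta-dk-lon
1. o -> e, u -> i / F C0 _: no change
2. 0 -> e / C _ C: inserts after position(s) 3, 6, 7: pivetadekelon
3. o -> e, u -> i / F C0 _: fires at position(s) 12: pivetadekelen
surface: pivetadekelen

cell VEL=ak, KEL=fe:
underlying: pivta-ap-lon
1. o -> e, u -> i / F C0 _: no change
2. 0 -> e / C _ C: inserts after position(s) 3, 7: pivetaapelon
3. o -> e, u -> i / F C0 _: fires at position(s) 11: pivetaapelen
surface: pivetaapelen
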